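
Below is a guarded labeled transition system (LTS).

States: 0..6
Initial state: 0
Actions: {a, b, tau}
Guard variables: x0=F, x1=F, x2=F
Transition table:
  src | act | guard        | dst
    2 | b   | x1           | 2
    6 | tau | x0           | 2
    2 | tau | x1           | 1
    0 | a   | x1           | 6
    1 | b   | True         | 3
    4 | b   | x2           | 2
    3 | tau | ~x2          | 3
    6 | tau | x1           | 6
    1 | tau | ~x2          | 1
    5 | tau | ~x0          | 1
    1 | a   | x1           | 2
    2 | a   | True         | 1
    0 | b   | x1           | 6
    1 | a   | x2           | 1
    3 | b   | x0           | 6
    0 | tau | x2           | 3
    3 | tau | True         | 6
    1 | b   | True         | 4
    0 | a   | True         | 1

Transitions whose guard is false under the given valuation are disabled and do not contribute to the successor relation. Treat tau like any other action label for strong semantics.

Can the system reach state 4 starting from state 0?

Answer: REACHABLE

Trace:
After dropping false guards: 8 live edges.
L0 = {0}
L1 = {1}  cumulative {0,1}
L2 = {3,4}  cumulative {0,1,3,4}
L3 = {6}  cumulative {0,1,3,4,6}
R = {0,1,3,4,6}
Path to 4: a·b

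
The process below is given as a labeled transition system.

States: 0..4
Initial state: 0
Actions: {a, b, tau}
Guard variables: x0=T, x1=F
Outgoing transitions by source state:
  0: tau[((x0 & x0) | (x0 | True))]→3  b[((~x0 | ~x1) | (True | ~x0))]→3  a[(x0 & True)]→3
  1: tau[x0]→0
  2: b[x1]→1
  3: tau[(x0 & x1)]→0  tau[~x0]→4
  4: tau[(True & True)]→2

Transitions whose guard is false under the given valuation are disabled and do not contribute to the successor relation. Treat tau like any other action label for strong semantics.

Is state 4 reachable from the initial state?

After dropping false guards: 5 live edges.
depth 0: {0}
depth 1: {3}  total {0,3}
Reachable = {0,3}

Answer: UNREACHABLE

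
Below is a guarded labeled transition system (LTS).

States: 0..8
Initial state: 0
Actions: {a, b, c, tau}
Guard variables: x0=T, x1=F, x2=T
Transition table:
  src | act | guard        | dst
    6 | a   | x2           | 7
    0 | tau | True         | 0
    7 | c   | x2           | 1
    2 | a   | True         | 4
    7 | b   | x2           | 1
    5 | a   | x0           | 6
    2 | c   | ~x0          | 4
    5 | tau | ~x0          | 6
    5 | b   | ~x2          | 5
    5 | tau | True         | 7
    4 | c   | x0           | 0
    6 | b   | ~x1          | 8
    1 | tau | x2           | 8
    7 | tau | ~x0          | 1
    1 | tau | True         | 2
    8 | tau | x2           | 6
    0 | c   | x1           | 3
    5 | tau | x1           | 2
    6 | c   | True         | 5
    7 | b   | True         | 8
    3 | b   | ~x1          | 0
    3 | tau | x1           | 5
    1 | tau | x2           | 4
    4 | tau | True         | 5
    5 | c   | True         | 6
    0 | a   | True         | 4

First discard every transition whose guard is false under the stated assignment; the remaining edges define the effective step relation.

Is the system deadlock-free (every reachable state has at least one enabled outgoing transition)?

Reachable = {0,1,2,4,5,6,7,8}
  0: a→4  tau→0  [2 out]
  1: tau→2  tau→4  tau→8  [3 out]
  2: a→4  [1 out]
  4: c→0  tau→5  [2 out]
  5: a→6  c→6  tau→7  [3 out]
  6: a→7  b→8  c→5  [3 out]
  7: b→1  b→8  c→1  [3 out]
  8: tau→6  [1 out]

Answer: DEADLOCK-FREE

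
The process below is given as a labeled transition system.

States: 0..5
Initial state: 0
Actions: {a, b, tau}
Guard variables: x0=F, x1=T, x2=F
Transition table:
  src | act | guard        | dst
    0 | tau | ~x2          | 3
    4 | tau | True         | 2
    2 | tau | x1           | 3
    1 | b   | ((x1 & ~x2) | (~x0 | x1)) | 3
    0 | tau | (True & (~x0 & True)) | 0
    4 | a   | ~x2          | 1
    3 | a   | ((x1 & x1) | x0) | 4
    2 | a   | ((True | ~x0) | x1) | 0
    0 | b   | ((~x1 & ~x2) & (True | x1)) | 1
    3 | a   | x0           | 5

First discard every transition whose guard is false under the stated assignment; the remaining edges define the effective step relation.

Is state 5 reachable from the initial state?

Answer: UNREACHABLE

Analysis:
8 transition(s) survive guard evaluation.
depth 0: {0}
depth 1: {3}  cumulative {0,3}
depth 2: {4}  cumulative {0,3,4}
depth 3: {1,2}  cumulative {0,1,2,3,4}
Reachable = {0,1,2,3,4}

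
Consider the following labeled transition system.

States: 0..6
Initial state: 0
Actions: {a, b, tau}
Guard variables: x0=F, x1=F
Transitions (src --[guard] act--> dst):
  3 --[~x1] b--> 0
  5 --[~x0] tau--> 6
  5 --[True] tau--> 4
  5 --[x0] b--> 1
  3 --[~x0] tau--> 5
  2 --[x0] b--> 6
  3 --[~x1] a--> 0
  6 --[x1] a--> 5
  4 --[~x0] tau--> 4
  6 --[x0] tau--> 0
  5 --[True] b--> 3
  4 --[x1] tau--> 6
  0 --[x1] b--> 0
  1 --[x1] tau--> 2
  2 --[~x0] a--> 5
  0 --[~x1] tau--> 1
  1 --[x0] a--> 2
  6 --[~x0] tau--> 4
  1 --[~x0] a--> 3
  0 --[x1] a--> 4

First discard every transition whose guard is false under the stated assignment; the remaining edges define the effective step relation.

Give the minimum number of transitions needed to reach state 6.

Answer: 4

Analysis:
BFS to 6:
  Layer 0: {0}
  Layer 1: {1}
  Layer 2: {3}
  Layer 3: {5}
  Layer 4: {4,6}
first hit 6 at d=4 via tau·a·tau·tau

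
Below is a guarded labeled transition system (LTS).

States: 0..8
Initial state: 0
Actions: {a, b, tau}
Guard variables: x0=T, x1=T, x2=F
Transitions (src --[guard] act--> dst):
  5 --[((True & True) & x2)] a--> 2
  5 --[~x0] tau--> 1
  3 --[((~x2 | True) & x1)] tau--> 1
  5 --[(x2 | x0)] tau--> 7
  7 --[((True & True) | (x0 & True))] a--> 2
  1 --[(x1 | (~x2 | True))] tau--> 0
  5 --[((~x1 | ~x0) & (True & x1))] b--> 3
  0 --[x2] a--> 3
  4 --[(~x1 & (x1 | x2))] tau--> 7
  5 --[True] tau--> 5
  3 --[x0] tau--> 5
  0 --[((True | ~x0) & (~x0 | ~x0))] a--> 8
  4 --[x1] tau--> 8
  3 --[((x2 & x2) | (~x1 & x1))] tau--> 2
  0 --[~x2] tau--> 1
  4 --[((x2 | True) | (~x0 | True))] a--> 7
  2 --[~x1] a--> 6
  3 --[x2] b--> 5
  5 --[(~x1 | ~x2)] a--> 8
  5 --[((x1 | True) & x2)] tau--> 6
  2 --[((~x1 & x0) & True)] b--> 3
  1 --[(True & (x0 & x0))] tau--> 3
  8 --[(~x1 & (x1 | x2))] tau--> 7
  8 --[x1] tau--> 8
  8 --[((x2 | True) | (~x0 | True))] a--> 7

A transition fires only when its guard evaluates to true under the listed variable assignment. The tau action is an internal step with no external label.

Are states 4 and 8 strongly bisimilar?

Answer: BISIMILAR

Trace:
Bisimulation quotient by refinement:
  π0 = {{0,1,2,3,4,5,6,7,8}}
  π1 = {{0,1,3},{2,6},{4,5,8},{7}}
  π2 = {{0,1},{2,6},{3},{4,8},{5},{7}}
  π3 = {{0},{1},{2,6},{3},{4,8},{5},{7}}
stable after 4 split(s): 7 block(s)
[4]={4,8}  [8]={4,8}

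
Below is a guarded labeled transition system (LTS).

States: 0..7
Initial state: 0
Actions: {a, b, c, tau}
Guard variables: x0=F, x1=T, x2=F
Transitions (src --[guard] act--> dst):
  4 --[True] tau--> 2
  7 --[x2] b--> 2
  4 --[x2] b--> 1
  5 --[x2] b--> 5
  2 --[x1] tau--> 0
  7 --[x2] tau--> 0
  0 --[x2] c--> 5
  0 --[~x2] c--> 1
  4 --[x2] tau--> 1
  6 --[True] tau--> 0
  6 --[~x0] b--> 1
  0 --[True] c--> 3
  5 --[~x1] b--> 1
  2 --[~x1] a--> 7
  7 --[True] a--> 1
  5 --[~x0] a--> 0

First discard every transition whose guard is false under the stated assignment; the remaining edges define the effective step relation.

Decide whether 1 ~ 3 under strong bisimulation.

Refine partition for ~:
  π0 = {{0,1,2,3,4,5,6,7}}
  π1 = {{0},{1,3},{2,4},{5,7},{6}}
  π2 = {{0},{1,3},{2},{4},{5},{6},{7}}
Fixed point at round 3; 7 class(es).
[1]={1,3}  [3]={1,3}

Answer: BISIMILAR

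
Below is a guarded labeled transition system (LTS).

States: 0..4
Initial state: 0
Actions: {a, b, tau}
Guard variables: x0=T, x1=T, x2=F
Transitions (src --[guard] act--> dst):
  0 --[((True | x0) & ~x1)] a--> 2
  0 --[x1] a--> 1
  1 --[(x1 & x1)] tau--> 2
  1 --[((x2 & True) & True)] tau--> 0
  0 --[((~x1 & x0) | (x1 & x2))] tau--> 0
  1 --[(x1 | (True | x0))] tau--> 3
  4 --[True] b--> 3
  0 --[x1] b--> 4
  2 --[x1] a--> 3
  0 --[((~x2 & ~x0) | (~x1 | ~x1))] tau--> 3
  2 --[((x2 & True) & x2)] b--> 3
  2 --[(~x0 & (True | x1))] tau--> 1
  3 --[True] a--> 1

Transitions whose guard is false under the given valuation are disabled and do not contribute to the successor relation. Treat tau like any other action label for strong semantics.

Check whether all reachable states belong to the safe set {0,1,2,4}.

Safe = {0,1,2,4}
R = {0,1,2,3,4}
  0: ok
  1: ok
  2: ok
  3: VIOLATES
  4: ok
counterexample path to 3: a·tau

Answer: INVARIANT VIOLATED at state 3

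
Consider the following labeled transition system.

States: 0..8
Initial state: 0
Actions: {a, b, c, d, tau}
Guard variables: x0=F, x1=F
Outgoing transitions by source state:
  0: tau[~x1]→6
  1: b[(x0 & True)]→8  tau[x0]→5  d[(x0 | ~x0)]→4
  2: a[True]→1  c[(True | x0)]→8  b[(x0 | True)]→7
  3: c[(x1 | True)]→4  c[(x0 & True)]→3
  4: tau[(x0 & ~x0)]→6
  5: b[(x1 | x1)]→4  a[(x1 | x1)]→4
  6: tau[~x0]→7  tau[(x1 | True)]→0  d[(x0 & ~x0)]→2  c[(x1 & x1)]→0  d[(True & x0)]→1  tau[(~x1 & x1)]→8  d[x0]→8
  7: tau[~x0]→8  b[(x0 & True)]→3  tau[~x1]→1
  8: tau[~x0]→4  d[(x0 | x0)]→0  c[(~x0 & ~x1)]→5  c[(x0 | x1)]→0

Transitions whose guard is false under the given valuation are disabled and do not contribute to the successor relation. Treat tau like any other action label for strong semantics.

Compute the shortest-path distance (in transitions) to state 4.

Answer: 4

Analysis:
BFS to 4:
  L0 = {0}
  L1 = {6}
  L2 = {7}
  L3 = {1,8}
  L4 = {4,5}
4 enters at depth 4; path tau·tau·tau·d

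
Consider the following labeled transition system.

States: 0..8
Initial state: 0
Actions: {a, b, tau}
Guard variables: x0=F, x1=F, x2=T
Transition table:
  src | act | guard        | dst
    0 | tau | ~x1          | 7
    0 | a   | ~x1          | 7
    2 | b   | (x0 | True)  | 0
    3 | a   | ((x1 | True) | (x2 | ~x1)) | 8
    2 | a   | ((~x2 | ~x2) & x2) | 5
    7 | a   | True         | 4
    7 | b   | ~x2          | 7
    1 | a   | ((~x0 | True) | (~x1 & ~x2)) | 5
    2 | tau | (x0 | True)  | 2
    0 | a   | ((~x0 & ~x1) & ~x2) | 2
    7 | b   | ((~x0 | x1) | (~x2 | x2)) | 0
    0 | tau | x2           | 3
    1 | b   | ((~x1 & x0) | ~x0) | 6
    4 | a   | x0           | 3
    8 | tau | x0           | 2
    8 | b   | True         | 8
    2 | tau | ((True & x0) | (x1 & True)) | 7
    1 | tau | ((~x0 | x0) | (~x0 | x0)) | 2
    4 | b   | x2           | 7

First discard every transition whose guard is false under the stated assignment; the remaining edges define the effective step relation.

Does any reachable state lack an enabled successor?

Answer: DEADLOCK-FREE

Analysis:
Reachable = {0,3,4,7,8}
  0: a→7  tau→3  tau→7  [3 out]
  3: a→8  [1 out]
  4: b→7  [1 out]
  7: a→4  b→0  [2 out]
  8: b→8  [1 out]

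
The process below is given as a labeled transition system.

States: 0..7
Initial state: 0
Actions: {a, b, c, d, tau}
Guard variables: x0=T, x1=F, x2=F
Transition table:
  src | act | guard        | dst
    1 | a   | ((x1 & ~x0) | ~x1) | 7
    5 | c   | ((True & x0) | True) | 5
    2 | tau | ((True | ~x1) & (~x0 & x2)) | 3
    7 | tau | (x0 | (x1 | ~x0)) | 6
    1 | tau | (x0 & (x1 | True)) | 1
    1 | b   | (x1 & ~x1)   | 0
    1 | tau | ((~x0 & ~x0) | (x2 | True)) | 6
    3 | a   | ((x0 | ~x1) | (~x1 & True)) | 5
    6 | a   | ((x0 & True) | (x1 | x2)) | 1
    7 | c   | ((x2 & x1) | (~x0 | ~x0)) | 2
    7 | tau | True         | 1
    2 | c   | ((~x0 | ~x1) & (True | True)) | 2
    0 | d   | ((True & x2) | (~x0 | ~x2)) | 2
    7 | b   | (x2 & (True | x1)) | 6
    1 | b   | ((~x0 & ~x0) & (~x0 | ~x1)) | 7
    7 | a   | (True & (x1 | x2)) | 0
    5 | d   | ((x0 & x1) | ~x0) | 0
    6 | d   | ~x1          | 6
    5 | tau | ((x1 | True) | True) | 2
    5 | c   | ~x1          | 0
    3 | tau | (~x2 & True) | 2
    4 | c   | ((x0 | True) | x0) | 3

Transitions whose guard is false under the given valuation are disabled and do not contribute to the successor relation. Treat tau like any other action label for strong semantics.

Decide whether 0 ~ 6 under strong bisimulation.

Answer: NOT BISIMILAR

Analysis:
Compute ~ classes (split until stable):
  round 0: {{0,1,2,3,4,5,6,7}}
  round 1: {{0},{1,3},{2,4},{5},{6},{7}}
  round 2: {{0},{1},{2},{3},{4},{5},{6},{7}}
stable after 3 split(s): 8 block(s)
class of 0: {0}; class of 6: {6}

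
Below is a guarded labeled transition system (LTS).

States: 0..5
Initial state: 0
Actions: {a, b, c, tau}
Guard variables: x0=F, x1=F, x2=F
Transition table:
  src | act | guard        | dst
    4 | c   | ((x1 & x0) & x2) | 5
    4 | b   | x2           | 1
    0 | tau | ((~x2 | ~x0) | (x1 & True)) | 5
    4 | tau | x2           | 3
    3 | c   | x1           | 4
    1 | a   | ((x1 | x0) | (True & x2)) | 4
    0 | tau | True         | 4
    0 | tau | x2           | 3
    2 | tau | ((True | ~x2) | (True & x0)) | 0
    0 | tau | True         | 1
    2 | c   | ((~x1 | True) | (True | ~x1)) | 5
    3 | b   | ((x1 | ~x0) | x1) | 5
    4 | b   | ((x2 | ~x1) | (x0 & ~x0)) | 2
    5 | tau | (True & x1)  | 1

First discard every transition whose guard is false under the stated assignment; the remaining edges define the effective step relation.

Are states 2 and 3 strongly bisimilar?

Compute ~ classes (split until stable):
  P[0] = {{0,1,2,3,4,5}}
  P[1] = {{0},{1,5},{2},{3,4}}
  P[2] = {{0},{1,5},{2},{3},{4}}
5 equivalence class(es) (converged in 3)
class of 2: {2}; class of 3: {3}

Answer: NOT BISIMILAR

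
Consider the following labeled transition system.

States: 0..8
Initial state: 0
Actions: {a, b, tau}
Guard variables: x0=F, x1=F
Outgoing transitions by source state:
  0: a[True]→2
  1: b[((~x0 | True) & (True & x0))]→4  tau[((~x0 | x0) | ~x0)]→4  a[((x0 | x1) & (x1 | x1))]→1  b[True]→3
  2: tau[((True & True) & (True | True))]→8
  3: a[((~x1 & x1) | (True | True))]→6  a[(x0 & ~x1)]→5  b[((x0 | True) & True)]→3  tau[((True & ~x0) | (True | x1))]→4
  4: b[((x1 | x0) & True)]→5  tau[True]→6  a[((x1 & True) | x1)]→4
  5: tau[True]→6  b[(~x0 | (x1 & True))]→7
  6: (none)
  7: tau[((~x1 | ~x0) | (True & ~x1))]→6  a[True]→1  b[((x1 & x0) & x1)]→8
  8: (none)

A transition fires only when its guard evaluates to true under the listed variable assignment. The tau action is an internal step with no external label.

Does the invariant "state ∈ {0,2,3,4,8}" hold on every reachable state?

Answer: INVARIANT HOLDS

Trace:
Inv-set: {0,2,3,4,8}
Reachable = {0,2,8}
  0: ok
  2: ok
  8: ok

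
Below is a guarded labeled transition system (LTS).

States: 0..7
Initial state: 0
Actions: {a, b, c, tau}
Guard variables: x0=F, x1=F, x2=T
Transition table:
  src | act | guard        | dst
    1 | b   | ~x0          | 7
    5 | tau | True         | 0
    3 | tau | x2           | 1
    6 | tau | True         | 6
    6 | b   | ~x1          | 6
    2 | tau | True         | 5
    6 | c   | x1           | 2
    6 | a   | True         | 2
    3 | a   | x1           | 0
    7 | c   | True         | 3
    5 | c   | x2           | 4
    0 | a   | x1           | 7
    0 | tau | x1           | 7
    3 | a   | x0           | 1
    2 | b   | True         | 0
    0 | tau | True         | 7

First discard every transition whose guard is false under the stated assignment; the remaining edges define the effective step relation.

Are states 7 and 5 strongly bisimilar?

Answer: NOT BISIMILAR

Analysis:
Compute ~ classes (split until stable):
  round 0: {{0,1,2,3,4,5,6,7}}
  round 1: {{0,3},{1},{2},{4},{5},{6},{7}}
  round 2: {{0},{1},{2},{3},{4},{5},{6},{7}}
Fixed point at round 3; 8 class(es).
7∈{7}, 5∈{5}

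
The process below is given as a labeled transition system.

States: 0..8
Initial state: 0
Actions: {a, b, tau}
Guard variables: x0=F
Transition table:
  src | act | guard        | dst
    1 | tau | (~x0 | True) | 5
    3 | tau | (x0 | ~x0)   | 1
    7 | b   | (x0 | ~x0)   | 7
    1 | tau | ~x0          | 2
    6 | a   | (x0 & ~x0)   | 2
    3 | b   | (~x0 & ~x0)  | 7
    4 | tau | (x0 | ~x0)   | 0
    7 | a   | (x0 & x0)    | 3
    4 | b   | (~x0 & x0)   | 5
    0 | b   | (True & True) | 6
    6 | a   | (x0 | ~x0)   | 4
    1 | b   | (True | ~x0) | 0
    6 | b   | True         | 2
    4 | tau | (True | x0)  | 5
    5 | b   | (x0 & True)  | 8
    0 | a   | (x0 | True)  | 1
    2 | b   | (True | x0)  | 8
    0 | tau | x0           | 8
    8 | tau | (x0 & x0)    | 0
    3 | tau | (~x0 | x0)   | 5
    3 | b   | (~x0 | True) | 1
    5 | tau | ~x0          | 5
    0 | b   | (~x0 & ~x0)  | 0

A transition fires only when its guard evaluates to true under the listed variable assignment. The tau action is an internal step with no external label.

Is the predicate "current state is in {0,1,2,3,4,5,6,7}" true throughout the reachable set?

Inv-set: {0,1,2,3,4,5,6,7}
R = {0,1,2,4,5,6,8}
  0: ok
  1: ok
  2: ok
  4: ok
  5: ok
  6: ok
  8: ✗ unsafe
reach 8 via b·b·b — violates

Answer: INVARIANT VIOLATED at state 8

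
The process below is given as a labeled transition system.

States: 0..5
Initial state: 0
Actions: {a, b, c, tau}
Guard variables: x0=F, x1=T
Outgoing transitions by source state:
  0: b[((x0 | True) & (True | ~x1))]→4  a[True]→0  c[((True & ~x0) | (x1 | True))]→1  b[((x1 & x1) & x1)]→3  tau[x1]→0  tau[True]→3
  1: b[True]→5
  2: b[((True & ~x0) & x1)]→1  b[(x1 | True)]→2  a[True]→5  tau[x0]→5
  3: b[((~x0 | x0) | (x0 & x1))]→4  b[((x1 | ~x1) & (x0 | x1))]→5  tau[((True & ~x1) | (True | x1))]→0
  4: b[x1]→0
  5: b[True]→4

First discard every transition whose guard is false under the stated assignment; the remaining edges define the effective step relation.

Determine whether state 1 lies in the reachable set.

Answer: REACHABLE

Analysis:
Guard filter leaves 15 enabled edge(s).
depth 0: {0}
depth 1: {1,3,4}  cumulative {0,1,3,4}
depth 2: {5}  cumulative {0,1,3,4,5}
R = {0,1,3,4,5}
witness 1: c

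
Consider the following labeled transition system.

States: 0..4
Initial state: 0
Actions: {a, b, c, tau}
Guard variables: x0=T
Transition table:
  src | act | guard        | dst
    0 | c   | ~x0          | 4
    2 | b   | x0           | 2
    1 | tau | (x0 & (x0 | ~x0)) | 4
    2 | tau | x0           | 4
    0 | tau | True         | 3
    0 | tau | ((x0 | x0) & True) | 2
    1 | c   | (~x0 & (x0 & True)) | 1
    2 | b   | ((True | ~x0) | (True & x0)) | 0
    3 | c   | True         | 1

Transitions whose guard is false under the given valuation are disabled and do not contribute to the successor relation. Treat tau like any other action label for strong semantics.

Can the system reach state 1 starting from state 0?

Answer: REACHABLE

Trace:
Guard filter leaves 7 enabled edge(s).
depth 0: {0}
depth 1: {2,3}  total {0,2,3}
depth 2: {1,4}  total {0,1,2,3,4}
Reach set: {0,1,2,3,4}
Path to 1: tau·c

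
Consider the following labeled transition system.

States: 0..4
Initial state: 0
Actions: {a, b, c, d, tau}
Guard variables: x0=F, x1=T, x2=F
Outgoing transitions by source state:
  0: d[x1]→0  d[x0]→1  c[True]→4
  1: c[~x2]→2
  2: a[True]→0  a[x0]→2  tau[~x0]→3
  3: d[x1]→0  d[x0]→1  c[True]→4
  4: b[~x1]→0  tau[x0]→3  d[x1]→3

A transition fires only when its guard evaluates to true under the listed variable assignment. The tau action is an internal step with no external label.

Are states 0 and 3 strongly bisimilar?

Answer: BISIMILAR

Analysis:
Compute ~ classes (split until stable):
  round 0: {{0,1,2,3,4}}
  round 1: {{0,3},{1},{2},{4}}
stable after 2 split(s): 4 block(s)
[0]={0,3}  [3]={0,3}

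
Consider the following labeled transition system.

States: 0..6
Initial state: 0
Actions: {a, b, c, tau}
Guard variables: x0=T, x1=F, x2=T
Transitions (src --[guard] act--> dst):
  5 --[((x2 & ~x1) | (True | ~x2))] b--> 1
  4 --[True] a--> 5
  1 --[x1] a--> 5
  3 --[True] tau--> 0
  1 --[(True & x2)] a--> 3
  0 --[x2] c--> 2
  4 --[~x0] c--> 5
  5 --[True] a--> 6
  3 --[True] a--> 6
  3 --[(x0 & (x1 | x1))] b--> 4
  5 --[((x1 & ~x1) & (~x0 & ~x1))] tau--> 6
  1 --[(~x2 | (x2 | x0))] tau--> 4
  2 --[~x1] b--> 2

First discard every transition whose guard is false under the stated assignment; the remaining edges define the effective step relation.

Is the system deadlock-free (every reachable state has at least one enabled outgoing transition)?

Reachable = {0,2}
  0: c→2  [1 exit(s)]
  2: b→2  [1 exit(s)]

Answer: DEADLOCK-FREE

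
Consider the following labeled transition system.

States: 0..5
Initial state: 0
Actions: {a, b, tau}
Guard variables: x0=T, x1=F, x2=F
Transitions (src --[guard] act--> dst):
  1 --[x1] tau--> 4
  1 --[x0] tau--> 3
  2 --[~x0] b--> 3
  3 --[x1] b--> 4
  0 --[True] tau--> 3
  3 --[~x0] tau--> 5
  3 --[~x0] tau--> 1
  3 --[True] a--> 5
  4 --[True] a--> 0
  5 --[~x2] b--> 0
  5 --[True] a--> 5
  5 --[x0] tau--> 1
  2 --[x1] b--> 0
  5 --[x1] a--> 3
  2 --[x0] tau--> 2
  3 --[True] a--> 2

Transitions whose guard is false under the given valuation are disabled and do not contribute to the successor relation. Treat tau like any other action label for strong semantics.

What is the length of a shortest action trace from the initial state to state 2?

Answer: 2

Analysis:
BFS to 2:
  L0 = {0}
  L1 = {3}
  L2 = {2,5}
2 enters at depth 2; path tau·a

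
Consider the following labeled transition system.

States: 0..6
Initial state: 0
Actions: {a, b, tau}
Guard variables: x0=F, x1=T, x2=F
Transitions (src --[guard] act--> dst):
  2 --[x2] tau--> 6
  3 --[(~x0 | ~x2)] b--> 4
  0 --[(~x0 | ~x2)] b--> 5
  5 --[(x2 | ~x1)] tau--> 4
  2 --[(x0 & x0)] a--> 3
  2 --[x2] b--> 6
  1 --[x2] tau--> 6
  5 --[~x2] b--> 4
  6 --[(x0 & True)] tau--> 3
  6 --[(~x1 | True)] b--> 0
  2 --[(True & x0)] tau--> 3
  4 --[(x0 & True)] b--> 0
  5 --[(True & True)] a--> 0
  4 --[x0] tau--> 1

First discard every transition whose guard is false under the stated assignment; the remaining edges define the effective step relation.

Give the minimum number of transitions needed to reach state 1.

BFS to 1:
  L0 = {0}
  L1 = {5}
  L2 = {4}
1 never appears.

Answer: UNREACHABLE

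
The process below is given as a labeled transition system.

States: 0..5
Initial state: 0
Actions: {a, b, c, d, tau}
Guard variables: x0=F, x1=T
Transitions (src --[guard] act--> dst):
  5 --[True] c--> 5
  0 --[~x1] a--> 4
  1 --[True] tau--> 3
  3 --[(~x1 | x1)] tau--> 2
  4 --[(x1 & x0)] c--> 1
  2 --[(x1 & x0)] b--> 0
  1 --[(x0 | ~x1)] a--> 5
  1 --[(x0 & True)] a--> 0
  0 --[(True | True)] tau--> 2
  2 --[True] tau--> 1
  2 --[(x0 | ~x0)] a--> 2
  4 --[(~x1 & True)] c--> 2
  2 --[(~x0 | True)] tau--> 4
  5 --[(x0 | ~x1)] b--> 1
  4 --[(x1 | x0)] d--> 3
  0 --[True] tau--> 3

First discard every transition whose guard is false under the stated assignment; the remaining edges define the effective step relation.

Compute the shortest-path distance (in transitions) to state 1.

Answer: 2

Analysis:
Layered search for 1:
  L0 = {0}
  L1 = {2,3}
  L2 = {1,4}
first hit 1 at d=2 via tau·tau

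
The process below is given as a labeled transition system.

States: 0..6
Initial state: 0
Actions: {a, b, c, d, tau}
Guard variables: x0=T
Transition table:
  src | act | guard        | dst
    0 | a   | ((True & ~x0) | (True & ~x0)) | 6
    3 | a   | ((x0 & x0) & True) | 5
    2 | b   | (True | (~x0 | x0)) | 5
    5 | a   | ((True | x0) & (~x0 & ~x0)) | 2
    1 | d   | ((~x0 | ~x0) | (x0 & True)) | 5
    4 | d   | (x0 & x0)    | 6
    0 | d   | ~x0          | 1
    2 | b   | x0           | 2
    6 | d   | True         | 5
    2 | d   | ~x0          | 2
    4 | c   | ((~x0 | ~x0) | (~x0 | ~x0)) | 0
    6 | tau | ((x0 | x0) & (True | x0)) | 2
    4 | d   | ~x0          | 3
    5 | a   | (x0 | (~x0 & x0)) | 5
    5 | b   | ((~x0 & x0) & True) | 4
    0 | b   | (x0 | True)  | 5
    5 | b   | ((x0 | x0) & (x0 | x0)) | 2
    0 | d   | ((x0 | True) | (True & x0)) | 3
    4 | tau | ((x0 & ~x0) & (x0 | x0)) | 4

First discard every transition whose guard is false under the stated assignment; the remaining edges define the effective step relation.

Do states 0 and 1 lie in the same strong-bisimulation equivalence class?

Refine partition for ~:
  π0 = {{0,1,2,3,4,5,6}}
  π1 = {{0},{1,4},{2},{3},{5},{6}}
  π2 = {{0},{1},{2},{3},{4},{5},{6}}
Fixed point at round 3; 7 class(es).
[0]={0}  [1]={1}

Answer: NOT BISIMILAR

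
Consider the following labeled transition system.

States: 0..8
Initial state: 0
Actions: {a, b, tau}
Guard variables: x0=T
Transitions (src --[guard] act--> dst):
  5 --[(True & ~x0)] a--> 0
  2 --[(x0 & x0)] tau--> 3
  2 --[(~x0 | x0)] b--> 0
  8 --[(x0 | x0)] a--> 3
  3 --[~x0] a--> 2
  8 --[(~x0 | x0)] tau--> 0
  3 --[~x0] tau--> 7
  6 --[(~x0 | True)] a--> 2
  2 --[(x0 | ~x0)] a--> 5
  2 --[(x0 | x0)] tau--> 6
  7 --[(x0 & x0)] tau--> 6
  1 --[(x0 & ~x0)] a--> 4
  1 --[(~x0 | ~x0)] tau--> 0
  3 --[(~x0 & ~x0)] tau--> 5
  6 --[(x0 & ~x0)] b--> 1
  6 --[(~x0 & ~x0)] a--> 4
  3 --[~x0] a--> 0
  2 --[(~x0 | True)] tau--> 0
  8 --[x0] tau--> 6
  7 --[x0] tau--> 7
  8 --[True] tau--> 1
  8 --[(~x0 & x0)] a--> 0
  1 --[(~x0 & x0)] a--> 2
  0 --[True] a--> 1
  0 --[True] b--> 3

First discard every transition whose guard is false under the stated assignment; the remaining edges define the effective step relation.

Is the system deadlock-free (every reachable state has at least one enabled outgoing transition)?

Reachable = {0,1,3}
  0: a→1  b→3  [deg 2]
  1: ∅  [STUCK]
  3: ∅  [STUCK]
witness 1: a

Answer: DEADLOCK at state 1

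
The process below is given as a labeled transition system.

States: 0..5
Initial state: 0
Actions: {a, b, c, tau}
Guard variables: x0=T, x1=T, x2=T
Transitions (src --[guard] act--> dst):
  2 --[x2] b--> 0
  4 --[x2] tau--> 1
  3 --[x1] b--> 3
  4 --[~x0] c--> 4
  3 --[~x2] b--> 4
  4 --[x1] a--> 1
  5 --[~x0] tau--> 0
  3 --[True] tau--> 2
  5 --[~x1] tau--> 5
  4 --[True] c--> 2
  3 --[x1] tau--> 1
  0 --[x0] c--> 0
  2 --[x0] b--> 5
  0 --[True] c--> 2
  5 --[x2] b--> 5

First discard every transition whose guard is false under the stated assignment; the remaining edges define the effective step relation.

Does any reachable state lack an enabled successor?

Answer: DEADLOCK-FREE

Working:
Reach set: {0,2,5}
  0: c→0  c→2  [deg 2]
  2: b→0  b→5  [deg 2]
  5: b→5  [deg 1]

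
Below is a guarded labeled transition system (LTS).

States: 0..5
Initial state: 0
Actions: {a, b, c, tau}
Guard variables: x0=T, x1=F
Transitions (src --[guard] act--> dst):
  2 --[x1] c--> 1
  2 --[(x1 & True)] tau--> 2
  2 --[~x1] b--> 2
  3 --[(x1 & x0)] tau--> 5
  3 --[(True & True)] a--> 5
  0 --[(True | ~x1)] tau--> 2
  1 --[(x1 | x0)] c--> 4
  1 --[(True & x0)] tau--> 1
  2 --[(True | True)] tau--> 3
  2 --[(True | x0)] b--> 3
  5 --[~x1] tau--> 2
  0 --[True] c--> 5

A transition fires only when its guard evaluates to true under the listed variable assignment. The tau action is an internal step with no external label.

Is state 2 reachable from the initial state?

9 transition(s) survive guard evaluation.
Layer 0: {0}
Layer 1: {2,5}  total {0,2,5}
Layer 2: {3}  total {0,2,3,5}
R = {0,2,3,5}
Path to 2: tau

Answer: REACHABLE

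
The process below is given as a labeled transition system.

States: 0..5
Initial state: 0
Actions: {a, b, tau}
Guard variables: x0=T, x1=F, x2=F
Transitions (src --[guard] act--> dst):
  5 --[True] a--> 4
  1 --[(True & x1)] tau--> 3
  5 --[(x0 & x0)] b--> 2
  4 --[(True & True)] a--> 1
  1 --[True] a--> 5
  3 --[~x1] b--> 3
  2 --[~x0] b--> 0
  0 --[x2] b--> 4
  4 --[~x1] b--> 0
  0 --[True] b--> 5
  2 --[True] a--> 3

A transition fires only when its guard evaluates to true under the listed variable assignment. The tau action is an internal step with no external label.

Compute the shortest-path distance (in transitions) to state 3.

Layered search for 3:
  L0 = {0}
  L1 = {5}
  L2 = {2,4}
  L3 = {1,3}
first hit 3 at d=3 via b·b·a

Answer: 3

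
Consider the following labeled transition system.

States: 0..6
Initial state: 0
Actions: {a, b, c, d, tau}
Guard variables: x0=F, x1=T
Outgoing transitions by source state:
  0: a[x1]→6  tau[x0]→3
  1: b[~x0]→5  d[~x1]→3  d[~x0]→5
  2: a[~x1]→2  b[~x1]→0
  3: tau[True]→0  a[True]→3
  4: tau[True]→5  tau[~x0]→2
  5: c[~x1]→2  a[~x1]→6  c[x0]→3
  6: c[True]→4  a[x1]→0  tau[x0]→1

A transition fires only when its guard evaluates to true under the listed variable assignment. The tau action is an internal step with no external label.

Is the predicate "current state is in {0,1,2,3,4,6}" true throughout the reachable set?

Answer: INVARIANT VIOLATED at state 5

Working:
Inv-set: {0,1,2,3,4,6}
R = {0,2,4,5,6}
  0: safe
  2: safe
  4: safe
  5: ✗ unsafe
  6: safe
reach 5 via a·c·tau — violates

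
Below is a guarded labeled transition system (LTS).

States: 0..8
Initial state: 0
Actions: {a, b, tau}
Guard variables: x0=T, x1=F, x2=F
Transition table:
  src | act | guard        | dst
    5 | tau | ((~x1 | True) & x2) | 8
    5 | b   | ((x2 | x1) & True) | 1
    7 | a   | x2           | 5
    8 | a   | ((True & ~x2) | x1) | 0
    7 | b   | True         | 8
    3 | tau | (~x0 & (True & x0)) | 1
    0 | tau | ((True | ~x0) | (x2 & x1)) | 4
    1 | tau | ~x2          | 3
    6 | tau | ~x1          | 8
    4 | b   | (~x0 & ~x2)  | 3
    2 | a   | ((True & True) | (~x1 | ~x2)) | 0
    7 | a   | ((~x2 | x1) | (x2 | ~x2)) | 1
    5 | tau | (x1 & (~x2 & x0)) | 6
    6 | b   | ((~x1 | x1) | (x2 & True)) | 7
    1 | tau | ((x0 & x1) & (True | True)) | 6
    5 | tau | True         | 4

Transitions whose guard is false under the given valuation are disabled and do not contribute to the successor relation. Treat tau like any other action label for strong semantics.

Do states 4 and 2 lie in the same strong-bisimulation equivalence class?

Answer: NOT BISIMILAR

Analysis:
Bisimulation quotient by refinement:
  π0 = {{0,1,2,3,4,5,6,7,8}}
  π1 = {{0,1,5},{2,8},{3,4},{6},{7}}
5 equivalence class(es) (converged in 2)
4∈{3,4}, 2∈{2,8}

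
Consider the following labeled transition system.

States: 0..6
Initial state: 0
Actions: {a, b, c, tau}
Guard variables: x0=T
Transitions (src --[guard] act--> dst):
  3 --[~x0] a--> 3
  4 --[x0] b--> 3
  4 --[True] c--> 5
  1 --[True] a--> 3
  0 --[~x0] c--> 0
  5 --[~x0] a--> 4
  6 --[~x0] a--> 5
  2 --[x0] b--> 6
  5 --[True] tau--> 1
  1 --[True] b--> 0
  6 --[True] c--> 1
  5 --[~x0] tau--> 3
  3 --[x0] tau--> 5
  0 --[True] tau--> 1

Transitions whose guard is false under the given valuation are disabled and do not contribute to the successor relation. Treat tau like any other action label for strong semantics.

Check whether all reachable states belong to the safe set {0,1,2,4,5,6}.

Allowed set {0,1,2,4,5,6}
R = {0,1,3,5}
  0: ok
  1: ok
  3: VIOLATES
  5: ok
reach 3 via tau·a — violates

Answer: INVARIANT VIOLATED at state 3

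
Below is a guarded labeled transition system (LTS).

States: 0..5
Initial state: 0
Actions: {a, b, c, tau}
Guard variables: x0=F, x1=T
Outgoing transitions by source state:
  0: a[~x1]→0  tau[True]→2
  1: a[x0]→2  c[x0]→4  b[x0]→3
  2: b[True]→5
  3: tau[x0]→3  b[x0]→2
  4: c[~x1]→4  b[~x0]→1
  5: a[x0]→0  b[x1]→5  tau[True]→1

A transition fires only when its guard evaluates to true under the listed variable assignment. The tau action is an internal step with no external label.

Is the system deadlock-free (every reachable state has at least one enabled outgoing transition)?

Answer: DEADLOCK at state 1

Working:
R = {0,1,2,5}
  0: tau→2  [1 out]
  1: ∅  [STUCK]
  2: b→5  [1 out]
  5: b→5  tau→1  [2 out]
Path to 1: tau·b·tau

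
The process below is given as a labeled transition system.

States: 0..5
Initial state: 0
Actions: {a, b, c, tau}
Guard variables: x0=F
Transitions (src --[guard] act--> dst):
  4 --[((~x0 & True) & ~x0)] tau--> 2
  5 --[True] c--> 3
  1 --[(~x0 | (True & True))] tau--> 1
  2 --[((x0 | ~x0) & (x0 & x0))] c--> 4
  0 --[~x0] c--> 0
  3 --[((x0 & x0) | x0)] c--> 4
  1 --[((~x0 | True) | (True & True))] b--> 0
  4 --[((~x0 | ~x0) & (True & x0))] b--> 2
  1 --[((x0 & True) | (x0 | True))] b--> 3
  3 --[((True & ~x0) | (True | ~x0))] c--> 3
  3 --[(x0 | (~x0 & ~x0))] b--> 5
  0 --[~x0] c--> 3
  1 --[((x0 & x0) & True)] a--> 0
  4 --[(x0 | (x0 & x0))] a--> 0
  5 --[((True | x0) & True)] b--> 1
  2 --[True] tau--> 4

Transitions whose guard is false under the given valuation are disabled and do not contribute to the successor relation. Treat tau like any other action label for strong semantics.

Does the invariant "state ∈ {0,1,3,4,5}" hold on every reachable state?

Allowed set {0,1,3,4,5}
R = {0,1,3,5}
  0: ok
  1: ok
  3: ok
  5: ok

Answer: INVARIANT HOLDS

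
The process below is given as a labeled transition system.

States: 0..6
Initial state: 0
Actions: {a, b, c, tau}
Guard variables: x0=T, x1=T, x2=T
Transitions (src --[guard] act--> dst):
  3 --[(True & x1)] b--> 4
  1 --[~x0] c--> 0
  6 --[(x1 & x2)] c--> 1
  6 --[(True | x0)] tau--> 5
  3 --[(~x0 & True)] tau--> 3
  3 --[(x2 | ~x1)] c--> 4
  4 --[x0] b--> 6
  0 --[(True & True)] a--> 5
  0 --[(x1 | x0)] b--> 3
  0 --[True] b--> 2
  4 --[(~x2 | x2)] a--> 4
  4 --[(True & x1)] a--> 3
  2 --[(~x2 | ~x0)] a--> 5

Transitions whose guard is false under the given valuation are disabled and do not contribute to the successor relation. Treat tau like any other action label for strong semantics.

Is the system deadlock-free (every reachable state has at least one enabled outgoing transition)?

Reach set: {0,1,2,3,4,5,6}
  0: a→5  b→2  b→3  [3 out]
  1: ∅  [STUCK]
  2: ∅  [STUCK]
  3: b→4  c→4  [2 out]
  4: a→3  a→4  b→6  [3 out]
  5: ∅  [STUCK]
  6: c→1  tau→5  [2 out]
witness 1: b·b·b·c

Answer: DEADLOCK at state 1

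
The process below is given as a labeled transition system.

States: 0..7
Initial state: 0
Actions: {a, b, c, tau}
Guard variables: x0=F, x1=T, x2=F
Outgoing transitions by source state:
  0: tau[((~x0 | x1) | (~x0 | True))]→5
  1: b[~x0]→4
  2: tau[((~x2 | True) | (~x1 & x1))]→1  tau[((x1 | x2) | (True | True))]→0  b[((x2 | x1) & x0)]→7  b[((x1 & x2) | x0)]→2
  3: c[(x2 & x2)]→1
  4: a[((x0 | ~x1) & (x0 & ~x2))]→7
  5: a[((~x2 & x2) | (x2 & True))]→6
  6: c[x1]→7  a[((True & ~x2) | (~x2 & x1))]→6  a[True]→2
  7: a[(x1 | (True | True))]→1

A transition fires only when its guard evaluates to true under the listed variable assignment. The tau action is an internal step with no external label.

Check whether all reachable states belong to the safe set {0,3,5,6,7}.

Inv-set: {0,3,5,6,7}
R = {0,5}
  0: safe
  5: safe

Answer: INVARIANT HOLDS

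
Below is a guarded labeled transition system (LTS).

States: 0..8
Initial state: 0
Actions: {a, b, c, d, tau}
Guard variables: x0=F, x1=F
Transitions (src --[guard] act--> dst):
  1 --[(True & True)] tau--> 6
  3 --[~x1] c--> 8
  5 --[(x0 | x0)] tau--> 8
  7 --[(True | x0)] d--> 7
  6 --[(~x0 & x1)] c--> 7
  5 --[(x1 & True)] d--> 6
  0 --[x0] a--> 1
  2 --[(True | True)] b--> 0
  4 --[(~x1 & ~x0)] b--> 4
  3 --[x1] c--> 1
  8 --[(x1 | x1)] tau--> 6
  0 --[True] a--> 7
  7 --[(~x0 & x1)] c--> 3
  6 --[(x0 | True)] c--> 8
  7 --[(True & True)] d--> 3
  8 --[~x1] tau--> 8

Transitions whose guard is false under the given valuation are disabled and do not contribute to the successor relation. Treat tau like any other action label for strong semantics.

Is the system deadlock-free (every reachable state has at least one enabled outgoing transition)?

Answer: DEADLOCK-FREE

Working:
Reachable = {0,3,7,8}
  0: a→7  [1 out]
  3: c→8  [1 out]
  7: d→3  d→7  [2 out]
  8: tau→8  [1 out]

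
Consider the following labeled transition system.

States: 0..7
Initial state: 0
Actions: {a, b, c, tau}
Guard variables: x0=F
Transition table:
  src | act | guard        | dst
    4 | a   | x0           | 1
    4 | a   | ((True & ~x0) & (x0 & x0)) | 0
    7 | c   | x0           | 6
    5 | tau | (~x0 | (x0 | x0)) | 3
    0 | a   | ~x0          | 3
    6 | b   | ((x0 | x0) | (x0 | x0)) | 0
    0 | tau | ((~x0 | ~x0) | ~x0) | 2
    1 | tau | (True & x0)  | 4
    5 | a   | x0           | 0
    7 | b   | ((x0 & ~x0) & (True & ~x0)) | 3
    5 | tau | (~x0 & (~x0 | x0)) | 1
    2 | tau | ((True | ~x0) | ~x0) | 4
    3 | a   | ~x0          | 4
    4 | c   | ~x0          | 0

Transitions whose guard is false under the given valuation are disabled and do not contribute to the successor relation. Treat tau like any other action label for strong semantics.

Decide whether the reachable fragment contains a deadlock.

Reach set: {0,2,3,4}
  0: a→3  tau→2  [2 exit(s)]
  2: tau→4  [1 exit(s)]
  3: a→4  [1 exit(s)]
  4: c→0  [1 exit(s)]

Answer: DEADLOCK-FREE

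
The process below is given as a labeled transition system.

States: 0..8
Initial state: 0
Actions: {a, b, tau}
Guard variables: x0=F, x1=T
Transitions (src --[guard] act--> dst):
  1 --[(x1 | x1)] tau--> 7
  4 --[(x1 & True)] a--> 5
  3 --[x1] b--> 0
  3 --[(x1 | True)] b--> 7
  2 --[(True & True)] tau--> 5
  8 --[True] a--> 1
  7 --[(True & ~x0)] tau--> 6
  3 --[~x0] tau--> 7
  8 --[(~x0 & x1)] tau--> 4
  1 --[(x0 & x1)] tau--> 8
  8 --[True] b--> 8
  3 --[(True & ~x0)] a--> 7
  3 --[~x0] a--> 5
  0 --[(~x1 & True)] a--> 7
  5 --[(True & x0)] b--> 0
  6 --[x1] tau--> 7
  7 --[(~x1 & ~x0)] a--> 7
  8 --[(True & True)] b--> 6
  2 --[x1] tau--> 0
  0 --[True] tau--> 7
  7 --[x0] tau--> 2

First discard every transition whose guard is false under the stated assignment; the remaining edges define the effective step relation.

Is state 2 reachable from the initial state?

Guard filter leaves 16 enabled edge(s).
Layer 0: {0}
Layer 1: {7}  total {0,7}
Layer 2: {6}  total {0,6,7}
R = {0,6,7}

Answer: UNREACHABLE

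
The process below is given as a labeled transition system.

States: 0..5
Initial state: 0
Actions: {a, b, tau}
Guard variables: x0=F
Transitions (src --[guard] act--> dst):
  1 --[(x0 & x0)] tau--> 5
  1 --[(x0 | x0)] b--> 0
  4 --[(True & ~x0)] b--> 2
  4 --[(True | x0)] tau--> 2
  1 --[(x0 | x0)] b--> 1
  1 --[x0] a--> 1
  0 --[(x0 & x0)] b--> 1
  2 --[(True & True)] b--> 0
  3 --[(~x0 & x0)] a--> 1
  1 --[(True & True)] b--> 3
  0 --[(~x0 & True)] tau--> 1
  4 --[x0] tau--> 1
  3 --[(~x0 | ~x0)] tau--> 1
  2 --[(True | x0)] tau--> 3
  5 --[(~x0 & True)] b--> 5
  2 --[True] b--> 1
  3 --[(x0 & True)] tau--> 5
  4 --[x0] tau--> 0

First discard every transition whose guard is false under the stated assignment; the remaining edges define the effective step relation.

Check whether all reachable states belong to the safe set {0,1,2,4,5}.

Safe = {0,1,2,4,5}
Reachable = {0,1,3}
  0: ✓
  1: ✓
  3: outside
witness against invariant: tau·b → 3

Answer: INVARIANT VIOLATED at state 3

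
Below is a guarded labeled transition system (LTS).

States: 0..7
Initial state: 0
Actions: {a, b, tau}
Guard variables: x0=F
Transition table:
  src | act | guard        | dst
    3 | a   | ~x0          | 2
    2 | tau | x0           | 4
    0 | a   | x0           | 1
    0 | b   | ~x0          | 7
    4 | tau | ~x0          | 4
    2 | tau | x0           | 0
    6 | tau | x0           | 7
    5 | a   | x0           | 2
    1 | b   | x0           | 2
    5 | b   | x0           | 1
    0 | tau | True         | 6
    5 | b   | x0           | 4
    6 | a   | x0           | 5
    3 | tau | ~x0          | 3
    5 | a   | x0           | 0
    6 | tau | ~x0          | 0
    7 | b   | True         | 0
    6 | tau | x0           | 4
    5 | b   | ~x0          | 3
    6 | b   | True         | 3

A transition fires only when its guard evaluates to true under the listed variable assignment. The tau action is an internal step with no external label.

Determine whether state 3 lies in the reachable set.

9 transition(s) survive guard evaluation.
L0 = {0}
L1 = {6,7}  now seen {0,6,7}
L2 = {3}  now seen {0,3,6,7}
L3 = {2}  now seen {0,2,3,6,7}
R = {0,2,3,6,7}
trace reaching 3: tau·b

Answer: REACHABLE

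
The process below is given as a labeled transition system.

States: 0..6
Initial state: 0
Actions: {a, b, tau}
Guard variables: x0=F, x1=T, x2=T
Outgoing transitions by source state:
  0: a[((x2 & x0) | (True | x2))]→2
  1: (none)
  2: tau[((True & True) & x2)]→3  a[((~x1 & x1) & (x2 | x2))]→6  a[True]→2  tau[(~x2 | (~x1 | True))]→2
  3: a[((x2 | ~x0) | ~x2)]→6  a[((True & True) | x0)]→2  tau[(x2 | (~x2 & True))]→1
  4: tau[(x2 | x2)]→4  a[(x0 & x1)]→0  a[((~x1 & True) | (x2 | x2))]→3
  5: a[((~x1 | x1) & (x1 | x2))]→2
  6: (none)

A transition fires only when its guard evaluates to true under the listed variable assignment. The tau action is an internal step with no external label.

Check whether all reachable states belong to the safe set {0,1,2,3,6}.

Safe = {0,1,2,3,6}
Reachable = {0,1,2,3,6}
  0: ✓
  1: ✓
  2: ✓
  3: ✓
  6: ✓

Answer: INVARIANT HOLDS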